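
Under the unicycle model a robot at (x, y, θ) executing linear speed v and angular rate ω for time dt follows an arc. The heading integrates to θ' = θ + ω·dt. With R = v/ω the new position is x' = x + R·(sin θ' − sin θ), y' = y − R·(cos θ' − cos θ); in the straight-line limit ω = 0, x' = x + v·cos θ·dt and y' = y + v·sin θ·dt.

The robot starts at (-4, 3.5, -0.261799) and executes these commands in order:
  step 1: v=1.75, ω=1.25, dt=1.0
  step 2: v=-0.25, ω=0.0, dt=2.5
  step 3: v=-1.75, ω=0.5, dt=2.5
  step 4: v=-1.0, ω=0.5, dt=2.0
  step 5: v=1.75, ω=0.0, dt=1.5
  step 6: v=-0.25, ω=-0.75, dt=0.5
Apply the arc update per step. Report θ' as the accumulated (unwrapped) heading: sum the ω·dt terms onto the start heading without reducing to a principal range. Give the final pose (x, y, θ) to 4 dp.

(-3.3641, -1.5491, 2.8632)

step 1: θ'=0.9882 (R=1.4000) → pose (-2.4686, 4.0820, 0.9882)
step 2: θ'=0.9882 (straight) → pose (-2.8125, 3.5601, 0.9882)
step 3: θ'=2.2382 (R=-3.5000) → pose (-2.6388, -0.5319, 2.2382)
step 4: θ'=3.2382 (R=-2.0000) → pose (-0.8751, -1.2846, 3.2382)
step 5: θ'=3.2382 (straight) → pose (-3.4878, -1.5378, 3.2382)
step 6: θ'=2.8632 (R=0.3333) → pose (-3.3641, -1.5491, 2.8632)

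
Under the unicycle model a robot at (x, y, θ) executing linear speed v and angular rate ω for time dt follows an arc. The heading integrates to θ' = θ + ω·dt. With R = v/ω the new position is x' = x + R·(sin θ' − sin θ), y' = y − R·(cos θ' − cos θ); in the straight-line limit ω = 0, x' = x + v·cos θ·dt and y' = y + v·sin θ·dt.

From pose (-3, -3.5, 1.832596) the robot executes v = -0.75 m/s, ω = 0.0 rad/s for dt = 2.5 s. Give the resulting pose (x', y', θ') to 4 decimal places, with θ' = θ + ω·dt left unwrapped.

θ' = 1.8326 + 0.0·2.5 = 1.8326
ω = 0 → straight: x' = -3 + -0.75·cos(1.8326)·2.5 = -2.5147
y' = -3.5 + -0.75·sin(1.8326)·2.5 = -5.3111

(-2.5147, -5.3111, 1.8326)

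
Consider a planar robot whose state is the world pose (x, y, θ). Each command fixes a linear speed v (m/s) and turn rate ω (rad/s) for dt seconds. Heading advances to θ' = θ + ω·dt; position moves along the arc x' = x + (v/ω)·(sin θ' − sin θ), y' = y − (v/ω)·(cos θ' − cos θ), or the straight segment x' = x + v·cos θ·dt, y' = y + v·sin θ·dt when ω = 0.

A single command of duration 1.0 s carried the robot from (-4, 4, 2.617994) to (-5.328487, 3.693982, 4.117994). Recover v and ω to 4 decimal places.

Δθ = 4.117994 − 2.617994 = 1.500000
ω = Δθ/dt = 1.500000/1.0 = 1.5000
R = Δx/(sin θ' − sin θ) = 1.0000
v = R·ω = 1.0000·1.5000 = 1.5000

v = 1.5000, ω = 1.5000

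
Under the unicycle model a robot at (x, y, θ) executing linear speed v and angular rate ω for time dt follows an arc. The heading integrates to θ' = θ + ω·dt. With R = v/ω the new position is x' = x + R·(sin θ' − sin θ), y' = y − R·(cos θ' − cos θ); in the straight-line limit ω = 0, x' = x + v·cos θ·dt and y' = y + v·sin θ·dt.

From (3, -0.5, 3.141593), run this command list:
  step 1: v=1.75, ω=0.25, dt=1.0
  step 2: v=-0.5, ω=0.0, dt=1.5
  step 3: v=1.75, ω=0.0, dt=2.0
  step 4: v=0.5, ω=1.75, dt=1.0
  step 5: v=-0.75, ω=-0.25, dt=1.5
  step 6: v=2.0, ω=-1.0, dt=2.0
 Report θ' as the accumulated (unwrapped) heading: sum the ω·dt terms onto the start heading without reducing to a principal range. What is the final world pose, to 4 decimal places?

step 1: θ'=3.3916 (R=7.0000) → pose (1.2682, -0.7176, 3.3916)
step 2: θ'=3.3916 (straight) → pose (1.9949, -0.5321, 3.3916)
step 3: θ'=3.3916 (straight) → pose (-1.3963, -1.3980, 3.3916)
step 4: θ'=5.1416 (R=0.2857) → pose (-1.5854, -1.7937, 5.1416)
step 5: θ'=4.7666 (R=3.0000) → pose (-1.8532, -0.7078, 4.7666)
step 6: θ'=2.7666 (R=-2.0000) → pose (-4.5828, -2.6772, 2.7666)

(-4.5828, -2.6772, 2.7666)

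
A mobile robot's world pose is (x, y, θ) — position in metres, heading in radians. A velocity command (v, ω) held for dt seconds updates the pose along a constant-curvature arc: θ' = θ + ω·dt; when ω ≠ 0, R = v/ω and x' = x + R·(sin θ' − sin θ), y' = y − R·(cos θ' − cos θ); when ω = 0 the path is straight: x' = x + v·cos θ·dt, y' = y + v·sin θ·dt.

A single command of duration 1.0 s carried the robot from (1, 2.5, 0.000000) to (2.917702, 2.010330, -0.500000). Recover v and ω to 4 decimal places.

Δθ = -0.500000 − 0.000000 = -0.500000
ω = Δθ/dt = -0.500000/1.0 = -0.5000
R = Δx/(sin θ' − sin θ) = -4.0000
v = R·ω = -4.0000·-0.5000 = 2.0000

v = 2.0000, ω = -0.5000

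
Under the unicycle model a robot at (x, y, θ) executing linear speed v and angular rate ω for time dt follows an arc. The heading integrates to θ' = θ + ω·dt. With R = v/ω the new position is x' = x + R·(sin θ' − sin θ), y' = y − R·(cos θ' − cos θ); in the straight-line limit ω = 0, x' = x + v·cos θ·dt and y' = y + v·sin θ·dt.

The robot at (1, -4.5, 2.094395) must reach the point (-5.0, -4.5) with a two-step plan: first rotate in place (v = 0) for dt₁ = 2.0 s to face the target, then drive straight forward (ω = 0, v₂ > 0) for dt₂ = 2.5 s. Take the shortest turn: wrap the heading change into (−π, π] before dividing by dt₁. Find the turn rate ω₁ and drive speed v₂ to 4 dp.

heading to target = atan2(-4.5−-4.5, -5−1) = 3.1416
Δθ = wrap(3.1416 − 2.0944) = 1.0472; ω₁ = Δθ/dt₁ = 0.5236
distance = √((-5−1)² + (-4.5−-4.5)²) = 6.0000; v₂ = distance/dt₂ = 2.4000

ω₁ = 0.5236, v₂ = 2.4000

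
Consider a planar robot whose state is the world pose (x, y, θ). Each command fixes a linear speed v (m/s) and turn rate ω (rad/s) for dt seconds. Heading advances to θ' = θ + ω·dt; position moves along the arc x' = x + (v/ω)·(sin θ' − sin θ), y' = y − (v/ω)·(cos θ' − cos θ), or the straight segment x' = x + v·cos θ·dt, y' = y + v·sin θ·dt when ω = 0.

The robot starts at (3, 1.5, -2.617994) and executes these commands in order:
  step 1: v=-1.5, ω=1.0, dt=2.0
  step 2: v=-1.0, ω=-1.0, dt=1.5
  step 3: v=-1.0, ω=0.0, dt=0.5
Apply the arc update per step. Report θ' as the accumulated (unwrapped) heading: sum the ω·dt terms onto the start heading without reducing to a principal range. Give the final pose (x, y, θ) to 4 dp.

(3.1047, 5.7839, -2.1180)

step 1: θ'=-0.6180 (R=-1.5000) → pose (3.1191, 4.0216, -0.6180)
step 2: θ'=-2.1180 (R=1.0000) → pose (2.8445, 5.3569, -2.1180)
step 3: θ'=-2.1180 (straight) → pose (3.1047, 5.7839, -2.1180)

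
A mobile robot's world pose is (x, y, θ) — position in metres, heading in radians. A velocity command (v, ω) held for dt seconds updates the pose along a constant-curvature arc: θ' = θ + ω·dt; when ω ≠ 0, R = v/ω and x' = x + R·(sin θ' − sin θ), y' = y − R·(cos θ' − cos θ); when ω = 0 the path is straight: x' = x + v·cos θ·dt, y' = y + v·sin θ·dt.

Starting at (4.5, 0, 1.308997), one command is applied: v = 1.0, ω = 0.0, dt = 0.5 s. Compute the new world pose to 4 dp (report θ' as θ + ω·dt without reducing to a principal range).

θ' = 1.3090 + 0.0·0.5 = 1.3090
ω = 0 → straight: x' = 4.5 + 1.0·cos(1.3090)·0.5 = 4.6294
y' = 0 + 1.0·sin(1.3090)·0.5 = 0.4830

(4.6294, 0.4830, 1.3090)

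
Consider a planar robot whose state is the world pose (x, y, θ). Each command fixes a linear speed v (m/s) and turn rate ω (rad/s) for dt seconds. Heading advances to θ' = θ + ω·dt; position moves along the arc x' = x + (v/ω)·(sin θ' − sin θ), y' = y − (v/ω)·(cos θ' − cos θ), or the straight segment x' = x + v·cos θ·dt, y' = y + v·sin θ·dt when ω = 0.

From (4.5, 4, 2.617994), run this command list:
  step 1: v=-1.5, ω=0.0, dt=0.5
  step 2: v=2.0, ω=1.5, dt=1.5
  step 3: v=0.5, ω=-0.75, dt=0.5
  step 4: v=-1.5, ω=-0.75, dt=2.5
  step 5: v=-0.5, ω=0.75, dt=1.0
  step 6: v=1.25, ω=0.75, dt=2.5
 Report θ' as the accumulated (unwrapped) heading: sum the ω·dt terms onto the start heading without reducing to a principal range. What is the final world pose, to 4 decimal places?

step 1: θ'=2.6180 (straight) → pose (5.1495, 3.6250, 2.6180)
step 2: θ'=4.8680 (R=1.3333) → pose (3.1656, 2.2637, 4.8680)
step 3: θ'=4.4930 (R=-0.6667) → pose (3.1577, 2.0153, 4.4930)
step 4: θ'=2.6180 (R=2.0000) → pose (6.1098, 3.3120, 2.6180)
step 5: θ'=3.3680 (R=-0.6667) → pose (6.5927, 3.2397, 3.3680)
step 6: θ'=5.2430 (R=1.6667) → pose (5.5294, 0.7722, 5.2430)

(5.5294, 0.7722, 5.2430)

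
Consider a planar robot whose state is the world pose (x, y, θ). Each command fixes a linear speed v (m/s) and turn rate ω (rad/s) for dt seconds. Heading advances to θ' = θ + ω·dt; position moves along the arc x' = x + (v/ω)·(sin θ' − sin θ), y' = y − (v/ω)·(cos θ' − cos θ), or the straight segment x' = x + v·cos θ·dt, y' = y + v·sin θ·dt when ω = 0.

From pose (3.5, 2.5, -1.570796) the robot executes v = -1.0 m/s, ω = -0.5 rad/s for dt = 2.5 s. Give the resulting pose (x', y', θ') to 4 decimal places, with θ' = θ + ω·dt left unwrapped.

θ' = -1.5708 + -0.5·2.5 = -2.8208
R = v/ω = -1.0/-0.5 = 2.0000
x' = 3.5 + 2.0000·(sin -2.8208 − sin -1.5708) = 4.8694
y' = 2.5 − 2.0000·(cos -2.8208 − cos -1.5708) = 4.3980

(4.8694, 4.3980, -2.8208)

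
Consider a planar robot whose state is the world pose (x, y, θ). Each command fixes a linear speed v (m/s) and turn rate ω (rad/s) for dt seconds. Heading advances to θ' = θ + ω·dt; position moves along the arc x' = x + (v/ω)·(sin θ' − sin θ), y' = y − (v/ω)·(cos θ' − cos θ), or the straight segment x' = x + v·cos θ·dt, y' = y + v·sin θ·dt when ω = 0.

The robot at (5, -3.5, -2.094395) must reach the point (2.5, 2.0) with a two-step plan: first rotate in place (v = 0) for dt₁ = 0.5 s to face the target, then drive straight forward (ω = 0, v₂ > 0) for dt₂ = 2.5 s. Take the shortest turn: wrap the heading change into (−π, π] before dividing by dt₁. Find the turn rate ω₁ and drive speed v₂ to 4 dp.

heading to target = atan2(2−-3.5, 2.5−5) = 1.9974
Δθ = wrap(1.9974 − -2.0944) = -2.1914; ω₁ = Δθ/dt₁ = -4.3827
distance = √((2.5−5)² + (2−-3.5)²) = 6.0415; v₂ = distance/dt₂ = 2.4166

ω₁ = -4.3827, v₂ = 2.4166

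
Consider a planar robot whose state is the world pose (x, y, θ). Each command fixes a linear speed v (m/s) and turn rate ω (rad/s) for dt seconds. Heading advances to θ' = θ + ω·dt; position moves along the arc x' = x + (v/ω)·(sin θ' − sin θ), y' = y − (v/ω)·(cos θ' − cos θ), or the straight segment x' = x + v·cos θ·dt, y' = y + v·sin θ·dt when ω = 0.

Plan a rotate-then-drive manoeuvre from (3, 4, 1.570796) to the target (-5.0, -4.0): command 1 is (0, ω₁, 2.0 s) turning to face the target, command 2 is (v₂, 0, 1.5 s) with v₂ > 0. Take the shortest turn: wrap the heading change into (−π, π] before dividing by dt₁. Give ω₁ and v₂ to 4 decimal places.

heading to target = atan2(-4−4, -5−3) = -2.3562
Δθ = wrap(-2.3562 − 1.5708) = 2.3562; ω₁ = Δθ/dt₁ = 1.1781
distance = √((-5−3)² + (-4−4)²) = 11.3137; v₂ = distance/dt₂ = 7.5425

ω₁ = 1.1781, v₂ = 7.5425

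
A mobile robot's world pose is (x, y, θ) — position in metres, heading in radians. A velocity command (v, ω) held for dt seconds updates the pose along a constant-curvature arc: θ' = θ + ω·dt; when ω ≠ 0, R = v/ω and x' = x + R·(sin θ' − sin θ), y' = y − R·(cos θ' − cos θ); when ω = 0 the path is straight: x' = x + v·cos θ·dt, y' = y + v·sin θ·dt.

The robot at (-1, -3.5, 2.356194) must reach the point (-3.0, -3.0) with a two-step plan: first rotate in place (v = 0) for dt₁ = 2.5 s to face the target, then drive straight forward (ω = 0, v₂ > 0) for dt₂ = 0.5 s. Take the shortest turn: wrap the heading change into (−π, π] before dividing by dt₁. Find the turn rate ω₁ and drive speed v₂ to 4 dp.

heading to target = atan2(-3−-3.5, -3−-1) = 2.8966
Δθ = wrap(2.8966 − 2.3562) = 0.5404; ω₁ = Δθ/dt₁ = 0.2162
distance = √((-3−-1)² + (-3−-3.5)²) = 2.0616; v₂ = distance/dt₂ = 4.1231

ω₁ = 0.2162, v₂ = 4.1231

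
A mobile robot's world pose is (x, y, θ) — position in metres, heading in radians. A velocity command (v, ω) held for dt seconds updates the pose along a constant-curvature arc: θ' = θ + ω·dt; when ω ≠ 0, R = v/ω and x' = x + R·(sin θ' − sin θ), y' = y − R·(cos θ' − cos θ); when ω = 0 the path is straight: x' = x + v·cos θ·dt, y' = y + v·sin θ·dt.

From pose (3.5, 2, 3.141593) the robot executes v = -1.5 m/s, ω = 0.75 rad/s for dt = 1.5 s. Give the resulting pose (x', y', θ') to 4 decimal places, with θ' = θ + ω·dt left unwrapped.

(5.3045, 3.1376, 4.2666)

θ' = 3.1416 + 0.75·1.5 = 4.2666
R = v/ω = -1.5/0.75 = -2.0000
x' = 3.5 + -2.0000·(sin 4.2666 − sin 3.1416) = 5.3045
y' = 2 − -2.0000·(cos 4.2666 − cos 3.1416) = 3.1376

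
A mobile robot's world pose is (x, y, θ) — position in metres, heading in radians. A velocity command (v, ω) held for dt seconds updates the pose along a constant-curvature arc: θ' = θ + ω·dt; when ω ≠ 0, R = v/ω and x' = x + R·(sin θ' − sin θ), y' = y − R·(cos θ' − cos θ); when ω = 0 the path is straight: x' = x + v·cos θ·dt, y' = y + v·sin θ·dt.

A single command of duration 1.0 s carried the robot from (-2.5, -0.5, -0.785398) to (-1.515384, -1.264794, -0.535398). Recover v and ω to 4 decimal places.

v = 1.2500, ω = 0.2500

Δθ = -0.535398 − -0.785398 = 0.250000
ω = Δθ/dt = 0.250000/1.0 = 0.2500
R = Δx/(sin θ' − sin θ) = 5.0000
v = R·ω = 5.0000·0.2500 = 1.2500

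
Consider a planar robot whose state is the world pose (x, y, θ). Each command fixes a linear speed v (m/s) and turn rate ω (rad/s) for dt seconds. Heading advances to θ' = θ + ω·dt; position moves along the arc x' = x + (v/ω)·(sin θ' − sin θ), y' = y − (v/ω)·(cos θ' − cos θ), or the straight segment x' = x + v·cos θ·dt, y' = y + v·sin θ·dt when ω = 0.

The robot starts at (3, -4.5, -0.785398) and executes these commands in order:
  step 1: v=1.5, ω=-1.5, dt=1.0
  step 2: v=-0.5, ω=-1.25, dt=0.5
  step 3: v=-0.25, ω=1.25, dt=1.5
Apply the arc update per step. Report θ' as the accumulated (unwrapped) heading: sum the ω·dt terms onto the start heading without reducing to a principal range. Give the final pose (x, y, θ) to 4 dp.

step 1: θ'=-2.2854 (R=-1.0000) → pose (3.0482, -5.8624, -2.2854)
step 2: θ'=-2.9104 (R=0.4000) → pose (3.2587, -5.7352, -2.9104)
step 3: θ'=-1.0354 (R=-0.2000) → pose (3.3849, -5.4385, -1.0354)

(3.3849, -5.4385, -1.0354)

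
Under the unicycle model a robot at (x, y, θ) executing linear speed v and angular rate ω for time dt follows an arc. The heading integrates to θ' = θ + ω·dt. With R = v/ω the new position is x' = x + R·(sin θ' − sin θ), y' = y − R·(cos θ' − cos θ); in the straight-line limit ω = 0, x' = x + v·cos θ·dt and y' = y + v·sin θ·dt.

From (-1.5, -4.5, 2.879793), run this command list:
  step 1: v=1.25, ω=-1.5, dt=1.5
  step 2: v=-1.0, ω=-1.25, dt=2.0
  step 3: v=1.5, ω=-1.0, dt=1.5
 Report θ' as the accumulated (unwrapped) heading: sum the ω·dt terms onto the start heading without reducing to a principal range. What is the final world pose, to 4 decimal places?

step 1: θ'=0.6298 (R=-0.8333) → pose (-1.7751, -3.0216, 0.6298)
step 2: θ'=-1.8702 (R=0.8000) → pose (-3.0107, -2.1391, -1.8702)
step 3: θ'=-3.3702 (R=-1.5000) → pose (-4.7839, -3.1577, -3.3702)

(-4.7839, -3.1577, -3.3702)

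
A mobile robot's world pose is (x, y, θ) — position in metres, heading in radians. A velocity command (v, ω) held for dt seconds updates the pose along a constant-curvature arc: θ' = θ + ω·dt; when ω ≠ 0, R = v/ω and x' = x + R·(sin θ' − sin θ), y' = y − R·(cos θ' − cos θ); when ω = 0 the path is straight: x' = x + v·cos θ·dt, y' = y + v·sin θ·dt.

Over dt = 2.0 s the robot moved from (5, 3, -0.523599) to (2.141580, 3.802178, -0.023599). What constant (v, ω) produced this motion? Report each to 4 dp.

Δθ = -0.023599 − -0.523599 = 0.500000
ω = Δθ/dt = 0.500000/2.0 = 0.2500
R = Δx/(sin θ' − sin θ) = -6.0000
v = R·ω = -6.0000·0.2500 = -1.5000

v = -1.5000, ω = 0.2500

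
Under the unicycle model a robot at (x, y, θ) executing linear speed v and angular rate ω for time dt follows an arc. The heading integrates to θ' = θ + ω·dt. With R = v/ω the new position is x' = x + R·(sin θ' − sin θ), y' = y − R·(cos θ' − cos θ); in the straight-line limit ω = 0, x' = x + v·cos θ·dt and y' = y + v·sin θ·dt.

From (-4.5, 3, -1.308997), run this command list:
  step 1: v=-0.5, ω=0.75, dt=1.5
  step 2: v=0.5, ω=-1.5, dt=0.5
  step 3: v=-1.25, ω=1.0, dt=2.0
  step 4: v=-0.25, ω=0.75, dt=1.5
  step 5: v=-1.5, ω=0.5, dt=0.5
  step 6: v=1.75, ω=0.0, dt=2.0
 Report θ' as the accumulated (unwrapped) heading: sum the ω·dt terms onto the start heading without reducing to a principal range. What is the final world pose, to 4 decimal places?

(-9.0619, 4.5662, 2.4410)

step 1: θ'=-0.1840 (R=-0.6667) → pose (-5.0220, 3.4829, -0.1840)
step 2: θ'=-0.9340 (R=-0.3333) → pose (-4.8150, 3.3534, -0.9340)
step 3: θ'=1.0660 (R=-1.2500) → pose (-6.9141, 3.2146, 1.0660)
step 4: θ'=2.1910 (R=-0.3333) → pose (-6.8936, 2.8597, 2.1910)
step 5: θ'=2.4410 (R=-3.0000) → pose (-6.3863, 2.3099, 2.4410)
step 6: θ'=2.4410 (straight) → pose (-9.0619, 4.5662, 2.4410)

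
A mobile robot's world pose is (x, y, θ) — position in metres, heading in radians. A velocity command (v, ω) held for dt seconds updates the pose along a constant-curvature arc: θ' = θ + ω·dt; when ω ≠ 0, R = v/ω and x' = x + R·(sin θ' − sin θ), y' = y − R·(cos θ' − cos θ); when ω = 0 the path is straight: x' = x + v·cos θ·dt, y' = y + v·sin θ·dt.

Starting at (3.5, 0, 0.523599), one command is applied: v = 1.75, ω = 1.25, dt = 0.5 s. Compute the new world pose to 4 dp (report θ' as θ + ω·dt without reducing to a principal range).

θ' = 0.5236 + 1.25·0.5 = 1.1486
R = v/ω = 1.75/1.25 = 1.4000
x' = 3.5 + 1.4000·(sin 1.1486 − sin 0.5236) = 4.0771
y' = 0 − 1.4000·(cos 1.1486 − cos 0.5236) = 0.6388

(4.0771, 0.6388, 1.1486)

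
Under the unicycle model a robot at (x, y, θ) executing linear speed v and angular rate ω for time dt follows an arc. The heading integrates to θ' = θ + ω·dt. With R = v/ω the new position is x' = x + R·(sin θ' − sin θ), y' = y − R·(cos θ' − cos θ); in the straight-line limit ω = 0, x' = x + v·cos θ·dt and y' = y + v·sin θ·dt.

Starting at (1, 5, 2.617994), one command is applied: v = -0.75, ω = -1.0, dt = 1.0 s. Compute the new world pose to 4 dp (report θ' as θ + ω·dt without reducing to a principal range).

(1.3742, 4.3859, 1.6180)

θ' = 2.6180 + -1.0·1.0 = 1.6180
R = v/ω = -0.75/-1.0 = 0.7500
x' = 1 + 0.7500·(sin 1.6180 − sin 2.6180) = 1.3742
y' = 5 − 0.7500·(cos 1.6180 − cos 2.6180) = 4.3859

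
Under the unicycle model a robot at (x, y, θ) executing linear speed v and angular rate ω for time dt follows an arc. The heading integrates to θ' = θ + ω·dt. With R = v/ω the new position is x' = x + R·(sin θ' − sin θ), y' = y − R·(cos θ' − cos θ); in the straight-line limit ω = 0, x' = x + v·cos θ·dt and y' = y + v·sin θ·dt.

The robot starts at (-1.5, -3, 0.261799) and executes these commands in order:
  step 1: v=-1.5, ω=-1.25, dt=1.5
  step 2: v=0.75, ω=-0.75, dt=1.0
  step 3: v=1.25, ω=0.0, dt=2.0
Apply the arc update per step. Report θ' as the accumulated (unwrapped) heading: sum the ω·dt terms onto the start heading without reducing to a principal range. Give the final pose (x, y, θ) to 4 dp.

(-5.0866, -4.2150, -2.3632)

step 1: θ'=-1.6132 (R=1.2000) → pose (-3.0095, -1.7900, -1.6132)
step 2: θ'=-2.3632 (R=-1.0000) → pose (-3.3065, -2.4597, -2.3632)
step 3: θ'=-2.3632 (straight) → pose (-5.0866, -4.2150, -2.3632)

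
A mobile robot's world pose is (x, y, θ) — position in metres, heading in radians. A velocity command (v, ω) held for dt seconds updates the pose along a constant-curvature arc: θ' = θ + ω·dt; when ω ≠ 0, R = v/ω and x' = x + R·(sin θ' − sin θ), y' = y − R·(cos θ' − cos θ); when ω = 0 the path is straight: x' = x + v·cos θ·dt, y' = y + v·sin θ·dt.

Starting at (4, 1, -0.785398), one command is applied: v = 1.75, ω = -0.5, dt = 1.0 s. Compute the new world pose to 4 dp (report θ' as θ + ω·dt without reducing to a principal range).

(4.8836, -0.4895, -1.2854)

θ' = -0.7854 + -0.5·1.0 = -1.2854
R = v/ω = 1.75/-0.5 = -3.5000
x' = 4 + -3.5000·(sin -1.2854 − sin -0.7854) = 4.8836
y' = 1 − -3.5000·(cos -1.2854 − cos -0.7854) = -0.4895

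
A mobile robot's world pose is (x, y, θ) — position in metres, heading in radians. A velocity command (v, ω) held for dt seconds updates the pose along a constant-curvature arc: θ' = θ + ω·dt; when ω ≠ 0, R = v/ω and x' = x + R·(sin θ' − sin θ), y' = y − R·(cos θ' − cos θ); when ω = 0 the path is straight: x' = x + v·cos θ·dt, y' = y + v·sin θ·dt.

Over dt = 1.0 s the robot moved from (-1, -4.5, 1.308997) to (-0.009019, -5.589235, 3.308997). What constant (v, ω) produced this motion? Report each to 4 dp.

v = -1.7500, ω = 2.0000

Δθ = 3.308997 − 1.308997 = 2.000000
ω = Δθ/dt = 2.000000/1.0 = 2.0000
R = −Δy/(cos θ' − cos θ) = -0.8750
v = R·ω = -0.8750·2.0000 = -1.7500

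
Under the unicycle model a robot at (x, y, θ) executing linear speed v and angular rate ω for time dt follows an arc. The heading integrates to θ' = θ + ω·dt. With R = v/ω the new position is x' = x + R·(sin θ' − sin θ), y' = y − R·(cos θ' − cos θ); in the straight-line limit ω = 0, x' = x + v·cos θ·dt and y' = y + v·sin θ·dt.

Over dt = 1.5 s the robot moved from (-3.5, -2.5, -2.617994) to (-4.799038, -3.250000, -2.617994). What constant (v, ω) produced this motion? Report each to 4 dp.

v = 1.0000, ω = 0.0000

Δθ = -2.617994 − -2.617994 = 0.000000
ω = Δθ/dt = 0.000000/1.5 = 0.0000
ω = 0 → v = (Δx·cos θ + Δy·sin θ)/dt = 1.0000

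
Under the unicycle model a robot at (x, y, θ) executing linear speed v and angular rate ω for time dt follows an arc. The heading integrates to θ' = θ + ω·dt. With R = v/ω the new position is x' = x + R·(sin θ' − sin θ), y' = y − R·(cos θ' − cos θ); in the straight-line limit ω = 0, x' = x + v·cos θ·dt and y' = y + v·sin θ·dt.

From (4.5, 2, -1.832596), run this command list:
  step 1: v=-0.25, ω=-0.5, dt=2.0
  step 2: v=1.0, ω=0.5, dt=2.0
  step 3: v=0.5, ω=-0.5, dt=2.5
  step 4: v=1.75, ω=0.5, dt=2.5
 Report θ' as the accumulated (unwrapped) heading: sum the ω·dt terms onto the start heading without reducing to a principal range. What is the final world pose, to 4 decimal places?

(-0.5741, -2.3682, -1.8326)

step 1: θ'=-2.8326 (R=0.5000) → pose (4.8309, 2.3469, -2.8326)
step 2: θ'=-1.8326 (R=2.0000) → pose (3.5073, 0.9593, -1.8326)
step 3: θ'=-3.0826 (R=-1.0000) → pose (2.6003, 0.2198, -3.0826)
step 4: θ'=-1.8326 (R=3.5000) → pose (-0.5741, -2.3682, -1.8326)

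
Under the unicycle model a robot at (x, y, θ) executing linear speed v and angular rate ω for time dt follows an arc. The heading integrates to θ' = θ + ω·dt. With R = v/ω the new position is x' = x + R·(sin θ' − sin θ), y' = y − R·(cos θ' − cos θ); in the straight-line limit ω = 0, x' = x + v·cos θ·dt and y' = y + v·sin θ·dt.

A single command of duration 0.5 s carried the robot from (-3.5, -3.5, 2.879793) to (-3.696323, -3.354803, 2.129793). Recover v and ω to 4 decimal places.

Δθ = 2.129793 − 2.879793 = -0.750000
ω = Δθ/dt = -0.750000/0.5 = -1.5000
R = Δx/(sin θ' − sin θ) = -0.3333
v = R·ω = -0.3333·-1.5000 = 0.5000

v = 0.5000, ω = -1.5000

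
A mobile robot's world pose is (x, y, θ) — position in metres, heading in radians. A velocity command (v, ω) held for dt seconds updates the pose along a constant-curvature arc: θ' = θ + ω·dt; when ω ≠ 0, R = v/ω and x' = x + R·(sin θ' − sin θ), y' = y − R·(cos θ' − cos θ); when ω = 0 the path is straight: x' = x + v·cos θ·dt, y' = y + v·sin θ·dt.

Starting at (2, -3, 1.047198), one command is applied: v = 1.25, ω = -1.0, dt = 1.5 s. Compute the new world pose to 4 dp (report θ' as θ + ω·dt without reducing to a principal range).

θ' = 1.0472 + -1.0·1.5 = -0.4528
R = v/ω = 1.25/-1.0 = -1.2500
x' = 2 + -1.2500·(sin -0.4528 − sin 1.0472) = 3.6294
y' = -3 − -1.2500·(cos -0.4528 − cos 1.0472) = -2.5010

(3.6294, -2.5010, -0.4528)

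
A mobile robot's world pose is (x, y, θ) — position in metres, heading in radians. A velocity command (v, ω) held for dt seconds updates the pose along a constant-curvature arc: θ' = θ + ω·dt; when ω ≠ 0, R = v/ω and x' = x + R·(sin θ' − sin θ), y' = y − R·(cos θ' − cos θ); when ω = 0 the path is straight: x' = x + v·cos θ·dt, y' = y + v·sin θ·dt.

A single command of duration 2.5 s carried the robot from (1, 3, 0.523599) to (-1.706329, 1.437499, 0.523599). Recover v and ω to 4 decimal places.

Δθ = 0.523599 − 0.523599 = 0.000000
ω = Δθ/dt = 0.000000/2.5 = 0.0000
ω = 0 → v = (Δx·cos θ + Δy·sin θ)/dt = -1.2500

v = -1.2500, ω = 0.0000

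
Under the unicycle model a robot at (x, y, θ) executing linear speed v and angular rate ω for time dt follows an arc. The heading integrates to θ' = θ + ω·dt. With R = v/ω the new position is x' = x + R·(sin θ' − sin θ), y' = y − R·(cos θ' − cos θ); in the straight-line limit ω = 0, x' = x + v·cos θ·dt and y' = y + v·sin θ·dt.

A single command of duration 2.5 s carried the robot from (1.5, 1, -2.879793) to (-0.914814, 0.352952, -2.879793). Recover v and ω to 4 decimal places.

v = 1.0000, ω = 0.0000

Δθ = -2.879793 − -2.879793 = 0.000000
ω = Δθ/dt = 0.000000/2.5 = 0.0000
ω = 0 → v = (Δx·cos θ + Δy·sin θ)/dt = 1.0000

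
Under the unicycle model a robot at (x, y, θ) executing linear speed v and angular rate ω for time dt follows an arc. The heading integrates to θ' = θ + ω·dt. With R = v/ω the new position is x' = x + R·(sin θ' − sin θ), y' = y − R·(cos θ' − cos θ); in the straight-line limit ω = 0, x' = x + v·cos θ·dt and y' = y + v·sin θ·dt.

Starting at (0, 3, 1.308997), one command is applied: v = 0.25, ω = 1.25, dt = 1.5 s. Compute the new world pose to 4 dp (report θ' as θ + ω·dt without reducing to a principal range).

(-0.2017, 3.2516, 3.1840)

θ' = 1.3090 + 1.25·1.5 = 3.1840
R = v/ω = 0.25/1.25 = 0.2000
x' = 0 + 0.2000·(sin 3.1840 − sin 1.3090) = -0.2017
y' = 3 − 0.2000·(cos 3.1840 − cos 1.3090) = 3.2516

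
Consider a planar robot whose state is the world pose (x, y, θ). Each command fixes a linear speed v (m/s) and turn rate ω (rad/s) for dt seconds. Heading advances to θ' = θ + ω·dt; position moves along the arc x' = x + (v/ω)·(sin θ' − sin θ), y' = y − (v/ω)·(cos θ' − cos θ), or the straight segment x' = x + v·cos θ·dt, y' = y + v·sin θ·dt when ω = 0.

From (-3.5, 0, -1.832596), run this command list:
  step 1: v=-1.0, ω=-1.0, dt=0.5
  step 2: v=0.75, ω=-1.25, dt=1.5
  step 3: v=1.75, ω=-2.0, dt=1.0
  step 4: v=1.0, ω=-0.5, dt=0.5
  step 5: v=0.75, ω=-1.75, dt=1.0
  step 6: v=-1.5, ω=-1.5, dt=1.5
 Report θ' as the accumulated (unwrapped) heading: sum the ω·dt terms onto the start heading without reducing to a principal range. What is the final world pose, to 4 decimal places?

step 1: θ'=-2.3326 (R=1.0000) → pose (-3.2577, 0.4314, -2.3326)
step 2: θ'=-4.2076 (R=-0.6000) → pose (-4.2170, 0.5554, -4.2076)
step 3: θ'=-6.2076 (R=-0.8750) → pose (-3.5172, 1.8510, -6.2076)
step 4: θ'=-6.4576 (R=-2.0000) → pose (-3.0191, 1.8264, -6.4576)
step 5: θ'=-8.2076 (R=-0.4286) → pose (-2.6914, 1.2559, -8.2076)
step 6: θ'=-10.4576 (R=1.0000) → pose (-0.8946, 1.4220, -10.4576)

(-0.8946, 1.4220, -10.4576)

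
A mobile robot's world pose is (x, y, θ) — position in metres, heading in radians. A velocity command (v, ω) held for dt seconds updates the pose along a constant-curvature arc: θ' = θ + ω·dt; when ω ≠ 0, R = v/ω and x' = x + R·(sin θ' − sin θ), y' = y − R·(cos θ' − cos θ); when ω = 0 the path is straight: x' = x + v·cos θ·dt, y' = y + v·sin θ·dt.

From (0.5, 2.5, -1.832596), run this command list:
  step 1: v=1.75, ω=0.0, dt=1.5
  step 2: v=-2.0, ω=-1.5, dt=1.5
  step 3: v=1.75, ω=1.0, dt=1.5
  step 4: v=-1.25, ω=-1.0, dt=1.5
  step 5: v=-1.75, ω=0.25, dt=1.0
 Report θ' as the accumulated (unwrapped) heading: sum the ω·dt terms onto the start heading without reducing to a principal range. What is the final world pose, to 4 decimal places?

(2.7127, -0.7373, -3.8326)

step 1: θ'=-1.8326 (straight) → pose (-0.1794, -0.0356, -1.8326)
step 2: θ'=-4.0826 (R=1.3333) → pose (2.1860, 0.4047, -4.0826)
step 3: θ'=-2.5826 (R=1.7500) → pose (-0.1563, 0.8576, -2.5826)
step 4: θ'=-4.0826 (R=1.2500) → pose (1.5168, 0.5341, -4.0826)
step 5: θ'=-3.8326 (R=-7.0000) → pose (2.7127, -0.7373, -3.8326)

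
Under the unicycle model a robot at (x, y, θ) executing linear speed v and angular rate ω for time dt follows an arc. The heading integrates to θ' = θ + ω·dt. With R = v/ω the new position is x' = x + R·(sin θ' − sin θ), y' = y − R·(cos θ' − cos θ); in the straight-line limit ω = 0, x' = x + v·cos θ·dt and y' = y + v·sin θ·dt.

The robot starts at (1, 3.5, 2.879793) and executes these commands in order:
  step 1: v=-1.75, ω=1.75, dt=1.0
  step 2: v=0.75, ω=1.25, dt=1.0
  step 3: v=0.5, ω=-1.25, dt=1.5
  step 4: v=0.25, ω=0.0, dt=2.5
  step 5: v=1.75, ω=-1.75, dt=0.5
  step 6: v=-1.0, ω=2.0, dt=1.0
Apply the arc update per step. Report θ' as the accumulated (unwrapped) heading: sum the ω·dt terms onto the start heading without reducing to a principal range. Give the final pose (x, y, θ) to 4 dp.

(2.0498, 3.0320, 5.1298)

step 1: θ'=4.6298 (R=-1.0000) → pose (2.2554, 4.3834, 4.6298)
step 2: θ'=5.8798 (R=0.6000) → pose (2.6178, 3.7821, 5.8798)
step 3: θ'=4.0048 (R=-0.4000) → pose (2.7648, 3.1542, 4.0048)
step 4: θ'=4.0048 (straight) → pose (2.3585, 2.6792, 4.0048)
step 5: θ'=3.1298 (R=-1.0000) → pose (1.5868, 2.3293, 3.1298)
step 6: θ'=5.1298 (R=-0.5000) → pose (2.0498, 3.0320, 5.1298)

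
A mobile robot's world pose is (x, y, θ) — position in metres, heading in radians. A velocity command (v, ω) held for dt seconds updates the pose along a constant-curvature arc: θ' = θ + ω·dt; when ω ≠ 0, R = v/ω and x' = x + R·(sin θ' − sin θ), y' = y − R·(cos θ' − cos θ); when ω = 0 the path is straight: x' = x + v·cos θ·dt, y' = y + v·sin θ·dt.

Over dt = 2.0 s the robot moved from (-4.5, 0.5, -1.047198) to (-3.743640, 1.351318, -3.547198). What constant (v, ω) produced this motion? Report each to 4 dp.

v = -0.7500, ω = -1.2500

Δθ = -3.547198 − -1.047198 = -2.500000
ω = Δθ/dt = -2.500000/2.0 = -1.2500
R = −Δy/(cos θ' − cos θ) = 0.6000
v = R·ω = 0.6000·-1.2500 = -0.7500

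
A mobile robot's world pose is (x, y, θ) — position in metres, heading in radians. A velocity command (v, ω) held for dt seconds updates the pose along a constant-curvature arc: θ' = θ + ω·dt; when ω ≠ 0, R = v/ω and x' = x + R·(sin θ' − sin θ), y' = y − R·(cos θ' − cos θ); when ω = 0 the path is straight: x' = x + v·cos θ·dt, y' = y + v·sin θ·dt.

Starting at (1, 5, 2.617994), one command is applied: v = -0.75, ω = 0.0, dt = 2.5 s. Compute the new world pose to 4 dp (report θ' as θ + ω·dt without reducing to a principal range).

(2.6238, 4.0625, 2.6180)

θ' = 2.6180 + 0.0·2.5 = 2.6180
ω = 0 → straight: x' = 1 + -0.75·cos(2.6180)·2.5 = 2.6238
y' = 5 + -0.75·sin(2.6180)·2.5 = 4.0625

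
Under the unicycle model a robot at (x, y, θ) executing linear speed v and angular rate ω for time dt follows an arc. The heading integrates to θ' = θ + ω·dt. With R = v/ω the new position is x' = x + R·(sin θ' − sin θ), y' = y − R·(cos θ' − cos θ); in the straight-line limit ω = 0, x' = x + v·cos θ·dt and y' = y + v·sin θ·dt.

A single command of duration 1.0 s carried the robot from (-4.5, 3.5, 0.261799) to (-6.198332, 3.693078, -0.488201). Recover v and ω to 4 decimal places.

v = -1.7500, ω = -0.7500

Δθ = -0.488201 − 0.261799 = -0.750000
ω = Δθ/dt = -0.750000/1.0 = -0.7500
R = Δx/(sin θ' − sin θ) = 2.3333
v = R·ω = 2.3333·-0.7500 = -1.7500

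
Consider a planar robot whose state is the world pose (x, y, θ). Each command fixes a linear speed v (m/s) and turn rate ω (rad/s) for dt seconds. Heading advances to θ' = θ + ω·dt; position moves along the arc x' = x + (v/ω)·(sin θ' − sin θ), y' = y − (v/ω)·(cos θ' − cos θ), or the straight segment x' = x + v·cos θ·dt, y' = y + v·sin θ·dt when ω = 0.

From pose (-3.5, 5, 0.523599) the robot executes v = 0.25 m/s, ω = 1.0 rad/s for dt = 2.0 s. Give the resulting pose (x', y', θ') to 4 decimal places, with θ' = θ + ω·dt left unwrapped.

θ' = 0.5236 + 1.0·2.0 = 2.5236
R = v/ω = 0.25/1.0 = 0.2500
x' = -3.5 + 0.2500·(sin 2.5236 − sin 0.5236) = -3.4801
y' = 5 − 0.2500·(cos 2.5236 − cos 0.5236) = 5.4203

(-3.4801, 5.4203, 2.5236)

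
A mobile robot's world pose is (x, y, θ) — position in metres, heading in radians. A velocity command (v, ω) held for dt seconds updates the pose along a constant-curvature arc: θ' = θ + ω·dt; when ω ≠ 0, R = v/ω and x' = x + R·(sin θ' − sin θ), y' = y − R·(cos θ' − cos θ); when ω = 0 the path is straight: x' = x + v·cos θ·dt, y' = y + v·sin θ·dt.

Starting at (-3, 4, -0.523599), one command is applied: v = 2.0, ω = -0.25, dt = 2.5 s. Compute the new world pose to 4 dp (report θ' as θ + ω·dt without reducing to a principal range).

θ' = -0.5236 + -0.25·2.5 = -1.1486
R = v/ω = 2.0/-0.25 = -8.0000
x' = -3 + -8.0000·(sin -1.1486 − sin -0.5236) = 0.2975
y' = 4 − -8.0000·(cos -1.1486 − cos -0.5236) = 0.3499

(0.2975, 0.3499, -1.1486)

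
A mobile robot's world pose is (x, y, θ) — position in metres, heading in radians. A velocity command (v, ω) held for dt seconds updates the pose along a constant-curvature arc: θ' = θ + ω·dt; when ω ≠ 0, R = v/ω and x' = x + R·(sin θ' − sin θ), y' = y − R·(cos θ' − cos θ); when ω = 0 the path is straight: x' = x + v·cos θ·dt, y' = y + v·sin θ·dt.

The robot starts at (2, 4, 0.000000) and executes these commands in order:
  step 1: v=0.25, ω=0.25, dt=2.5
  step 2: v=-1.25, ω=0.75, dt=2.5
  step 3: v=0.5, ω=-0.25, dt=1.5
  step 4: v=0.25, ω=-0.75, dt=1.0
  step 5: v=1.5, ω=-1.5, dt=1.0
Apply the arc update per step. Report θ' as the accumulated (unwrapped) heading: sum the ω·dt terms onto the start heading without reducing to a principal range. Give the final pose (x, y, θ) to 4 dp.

(3.1212, 3.0899, -0.1250)

step 1: θ'=0.6250 (R=1.0000) → pose (2.5851, 4.1890, 0.6250)
step 2: θ'=2.5000 (R=-1.6667) → pose (2.5628, 1.5022, 2.5000)
step 3: θ'=2.1250 (R=-2.0000) → pose (2.0591, 2.0519, 2.1250)
step 4: θ'=1.3750 (R=-0.3333) → pose (2.0156, 2.2922, 1.3750)
step 5: θ'=-0.1250 (R=-1.0000) → pose (3.1212, 3.0899, -0.1250)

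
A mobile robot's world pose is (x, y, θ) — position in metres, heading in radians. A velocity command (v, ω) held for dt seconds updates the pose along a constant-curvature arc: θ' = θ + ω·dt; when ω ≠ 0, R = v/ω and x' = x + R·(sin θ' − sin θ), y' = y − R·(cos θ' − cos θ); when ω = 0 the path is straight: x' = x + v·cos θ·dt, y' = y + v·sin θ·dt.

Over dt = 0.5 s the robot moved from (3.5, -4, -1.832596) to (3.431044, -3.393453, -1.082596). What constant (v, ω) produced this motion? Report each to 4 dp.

v = -1.2500, ω = 1.5000

Δθ = -1.082596 − -1.832596 = 0.750000
ω = Δθ/dt = 0.750000/0.5 = 1.5000
R = −Δy/(cos θ' − cos θ) = -0.8333
v = R·ω = -0.8333·1.5000 = -1.2500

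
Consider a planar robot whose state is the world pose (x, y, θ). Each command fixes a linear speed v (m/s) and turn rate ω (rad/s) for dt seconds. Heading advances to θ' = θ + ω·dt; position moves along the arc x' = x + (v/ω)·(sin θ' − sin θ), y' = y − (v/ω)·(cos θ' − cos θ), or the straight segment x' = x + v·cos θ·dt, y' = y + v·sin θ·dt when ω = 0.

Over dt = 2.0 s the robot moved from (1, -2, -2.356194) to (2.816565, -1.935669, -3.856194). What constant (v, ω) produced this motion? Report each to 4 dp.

Δθ = -3.856194 − -2.356194 = -1.500000
ω = Δθ/dt = -1.500000/2.0 = -0.7500
R = Δx/(sin θ' − sin θ) = 1.3333
v = R·ω = 1.3333·-0.7500 = -1.0000

v = -1.0000, ω = -0.7500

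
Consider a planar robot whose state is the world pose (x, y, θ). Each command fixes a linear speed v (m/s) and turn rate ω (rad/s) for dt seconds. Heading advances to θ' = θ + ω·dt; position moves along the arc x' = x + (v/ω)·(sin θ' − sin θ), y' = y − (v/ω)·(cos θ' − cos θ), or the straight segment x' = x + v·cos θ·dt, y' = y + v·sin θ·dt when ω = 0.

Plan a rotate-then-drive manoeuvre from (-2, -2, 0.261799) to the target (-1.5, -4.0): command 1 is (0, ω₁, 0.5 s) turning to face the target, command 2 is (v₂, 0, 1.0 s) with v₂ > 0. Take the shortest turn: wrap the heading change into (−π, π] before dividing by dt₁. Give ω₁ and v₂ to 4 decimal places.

ω₁ = -3.1752, v₂ = 2.0616

heading to target = atan2(-4−-2, -1.5−-2) = -1.3258
Δθ = wrap(-1.3258 − 0.2618) = -1.5876; ω₁ = Δθ/dt₁ = -3.1752
distance = √((-1.5−-2)² + (-4−-2)²) = 2.0616; v₂ = distance/dt₂ = 2.0616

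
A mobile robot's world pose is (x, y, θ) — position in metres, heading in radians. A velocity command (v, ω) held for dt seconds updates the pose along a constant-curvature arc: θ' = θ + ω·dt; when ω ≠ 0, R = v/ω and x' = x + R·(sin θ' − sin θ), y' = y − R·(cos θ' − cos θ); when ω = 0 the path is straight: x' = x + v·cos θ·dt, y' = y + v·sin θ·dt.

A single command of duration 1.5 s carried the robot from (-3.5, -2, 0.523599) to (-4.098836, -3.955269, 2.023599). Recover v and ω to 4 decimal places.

Δθ = 2.023599 − 0.523599 = 1.500000
ω = Δθ/dt = 1.500000/1.5 = 1.0000
R = −Δy/(cos θ' − cos θ) = -1.5000
v = R·ω = -1.5000·1.0000 = -1.5000

v = -1.5000, ω = 1.0000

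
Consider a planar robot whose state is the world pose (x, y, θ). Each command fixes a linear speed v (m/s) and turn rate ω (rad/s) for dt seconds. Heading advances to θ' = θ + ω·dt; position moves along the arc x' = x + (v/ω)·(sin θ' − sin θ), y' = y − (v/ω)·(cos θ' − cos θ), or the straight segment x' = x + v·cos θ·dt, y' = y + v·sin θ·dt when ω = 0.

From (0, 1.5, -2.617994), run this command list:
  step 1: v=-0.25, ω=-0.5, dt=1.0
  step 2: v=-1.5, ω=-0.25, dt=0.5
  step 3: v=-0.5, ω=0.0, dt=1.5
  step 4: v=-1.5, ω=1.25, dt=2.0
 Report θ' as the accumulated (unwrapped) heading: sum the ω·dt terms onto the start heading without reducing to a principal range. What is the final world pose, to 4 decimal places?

step 1: θ'=-3.1180 (R=0.5000) → pose (0.2382, 1.5668, -3.1180)
step 2: θ'=-3.2430 (R=6.0000) → pose (0.9871, 1.5377, -3.2430)
step 3: θ'=-3.2430 (straight) → pose (1.7333, 1.4618, -3.2430)
step 4: θ'=-0.7430 (R=-1.2000) → pose (2.6666, 3.5393, -0.7430)

(2.6666, 3.5393, -0.7430)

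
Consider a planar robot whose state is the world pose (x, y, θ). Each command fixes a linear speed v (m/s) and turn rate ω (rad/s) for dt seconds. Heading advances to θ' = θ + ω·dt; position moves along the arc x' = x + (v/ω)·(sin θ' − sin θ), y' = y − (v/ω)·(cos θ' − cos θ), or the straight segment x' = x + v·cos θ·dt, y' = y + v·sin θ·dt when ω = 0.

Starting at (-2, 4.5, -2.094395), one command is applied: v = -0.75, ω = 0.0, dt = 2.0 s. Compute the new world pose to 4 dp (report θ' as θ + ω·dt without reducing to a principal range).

θ' = -2.0944 + 0.0·2.0 = -2.0944
ω = 0 → straight: x' = -2 + -0.75·cos(-2.0944)·2.0 = -1.2500
y' = 4.5 + -0.75·sin(-2.0944)·2.0 = 5.7990

(-1.2500, 5.7990, -2.0944)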